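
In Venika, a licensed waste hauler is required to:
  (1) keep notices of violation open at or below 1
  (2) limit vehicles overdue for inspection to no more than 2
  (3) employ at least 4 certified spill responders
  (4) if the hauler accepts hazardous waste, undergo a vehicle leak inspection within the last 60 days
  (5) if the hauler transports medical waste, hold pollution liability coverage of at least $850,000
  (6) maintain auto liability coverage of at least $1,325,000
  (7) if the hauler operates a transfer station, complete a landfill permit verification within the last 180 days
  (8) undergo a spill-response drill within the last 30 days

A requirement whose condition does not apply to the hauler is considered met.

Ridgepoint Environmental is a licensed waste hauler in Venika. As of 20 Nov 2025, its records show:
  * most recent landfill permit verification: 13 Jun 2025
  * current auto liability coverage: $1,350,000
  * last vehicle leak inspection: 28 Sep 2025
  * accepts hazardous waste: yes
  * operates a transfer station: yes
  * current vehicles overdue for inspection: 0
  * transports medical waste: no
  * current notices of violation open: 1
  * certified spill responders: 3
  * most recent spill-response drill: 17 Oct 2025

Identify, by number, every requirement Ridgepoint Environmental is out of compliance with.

3, 8

1. notices of violation open 1 ≤ 1 → met
2. vehicles overdue for inspection 0 ≤ 2 → met
3. certified spill responders 3 < 4 → not met
4. condition 'accepts hazardous waste' holds; vehicle leak inspection 53 days ago vs limit 60 → met
5. condition 'transports medical waste' does not hold → requirement n/a → met
6. auto liability coverage $1,350,000 ≥ $1,325,000 → met
7. condition 'operates a transfer station' holds; landfill permit verification 160 days ago vs limit 180 → met
8. spill-response drill 34 days ago vs limit 30 → not met
Not met: 3, 8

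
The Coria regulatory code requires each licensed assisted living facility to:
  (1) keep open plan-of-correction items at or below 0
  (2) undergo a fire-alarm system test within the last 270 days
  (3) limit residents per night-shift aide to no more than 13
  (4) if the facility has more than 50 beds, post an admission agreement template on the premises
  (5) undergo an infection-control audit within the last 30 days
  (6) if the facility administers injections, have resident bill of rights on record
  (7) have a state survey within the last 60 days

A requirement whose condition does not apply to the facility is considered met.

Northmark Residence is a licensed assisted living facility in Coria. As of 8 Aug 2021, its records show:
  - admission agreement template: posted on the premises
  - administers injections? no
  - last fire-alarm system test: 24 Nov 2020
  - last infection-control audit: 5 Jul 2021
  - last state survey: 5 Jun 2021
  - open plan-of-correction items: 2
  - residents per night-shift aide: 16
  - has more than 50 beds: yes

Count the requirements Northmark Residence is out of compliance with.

4

1. open plan-of-correction items 2 > 0 → not met
2. fire-alarm system test 257 days ago vs limit 270 → met
3. residents per night-shift aide 16 > 13 → not met
4. condition 'has more than 50 beds' holds; admission agreement template present → met
5. infection-control audit 34 days ago vs limit 30 → not met
6. condition 'administers injections' does not hold → requirement n/a → met
7. state survey 64 days ago vs limit 60 → not met
Not met: 4 of 7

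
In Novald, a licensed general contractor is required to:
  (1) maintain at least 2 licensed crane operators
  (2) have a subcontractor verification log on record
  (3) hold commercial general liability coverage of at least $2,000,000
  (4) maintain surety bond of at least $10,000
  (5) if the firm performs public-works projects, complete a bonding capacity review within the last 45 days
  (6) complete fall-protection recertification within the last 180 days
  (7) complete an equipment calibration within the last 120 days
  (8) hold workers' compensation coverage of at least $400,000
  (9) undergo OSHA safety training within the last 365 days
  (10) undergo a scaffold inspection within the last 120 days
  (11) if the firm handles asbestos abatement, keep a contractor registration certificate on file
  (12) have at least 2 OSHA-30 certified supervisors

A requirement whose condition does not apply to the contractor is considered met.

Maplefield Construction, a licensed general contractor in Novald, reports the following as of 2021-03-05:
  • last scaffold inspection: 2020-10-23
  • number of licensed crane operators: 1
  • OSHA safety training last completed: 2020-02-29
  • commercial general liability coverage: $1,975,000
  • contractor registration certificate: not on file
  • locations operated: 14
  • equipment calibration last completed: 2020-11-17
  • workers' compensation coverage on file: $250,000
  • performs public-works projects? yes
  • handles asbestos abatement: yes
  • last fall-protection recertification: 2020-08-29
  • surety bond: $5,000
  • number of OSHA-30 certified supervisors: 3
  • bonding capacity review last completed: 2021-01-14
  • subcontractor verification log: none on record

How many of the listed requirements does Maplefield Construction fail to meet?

1. licensed crane operators 1 < 2 → not met
2. subcontractor verification log absent → not met
3. commercial general liability coverage $1,975,000 < $2,000,000 → not met
4. surety bond $5,000 < $10,000 → not met
5. condition 'performs public-works projects' holds; bonding capacity review 50 days ago vs limit 45 → not met
6. fall-protection recertification 188 days ago vs limit 180 → not met
7. equipment calibration 108 days ago vs limit 120 → met
8. workers' compensation coverage $250,000 < $400,000 → not met
9. OSHA safety training 370 days ago vs limit 365 → not met
10. scaffold inspection 133 days ago vs limit 120 → not met
11. condition 'handles asbestos abatement' holds; contractor registration certificate absent → not met
12. OSHA-30 certified supervisors 3 ≥ 2 → met
Not met: 10 of 12

10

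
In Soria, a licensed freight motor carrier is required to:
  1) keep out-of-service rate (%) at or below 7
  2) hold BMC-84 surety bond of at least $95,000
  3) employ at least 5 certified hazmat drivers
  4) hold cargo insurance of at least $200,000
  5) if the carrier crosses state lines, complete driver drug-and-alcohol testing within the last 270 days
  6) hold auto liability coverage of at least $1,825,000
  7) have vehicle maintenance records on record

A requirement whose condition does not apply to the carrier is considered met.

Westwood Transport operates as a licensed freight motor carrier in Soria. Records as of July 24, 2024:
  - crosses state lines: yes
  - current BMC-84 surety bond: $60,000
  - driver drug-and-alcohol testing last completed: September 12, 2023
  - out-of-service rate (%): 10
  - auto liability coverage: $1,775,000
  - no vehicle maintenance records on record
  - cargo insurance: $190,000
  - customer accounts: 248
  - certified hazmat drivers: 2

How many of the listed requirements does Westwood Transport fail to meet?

1. out-of-service rate (%) 10 > 7 → not met
2. BMC-84 surety bond $60,000 < $95,000 → not met
3. certified hazmat drivers 2 < 5 → not met
4. cargo insurance $190,000 < $200,000 → not met
5. condition 'crosses state lines' holds; driver drug-and-alcohol testing 316 days ago vs limit 270 → not met
6. auto liability coverage $1,775,000 < $1,825,000 → not met
7. vehicle maintenance records absent → not met
Not met: 7 of 7

7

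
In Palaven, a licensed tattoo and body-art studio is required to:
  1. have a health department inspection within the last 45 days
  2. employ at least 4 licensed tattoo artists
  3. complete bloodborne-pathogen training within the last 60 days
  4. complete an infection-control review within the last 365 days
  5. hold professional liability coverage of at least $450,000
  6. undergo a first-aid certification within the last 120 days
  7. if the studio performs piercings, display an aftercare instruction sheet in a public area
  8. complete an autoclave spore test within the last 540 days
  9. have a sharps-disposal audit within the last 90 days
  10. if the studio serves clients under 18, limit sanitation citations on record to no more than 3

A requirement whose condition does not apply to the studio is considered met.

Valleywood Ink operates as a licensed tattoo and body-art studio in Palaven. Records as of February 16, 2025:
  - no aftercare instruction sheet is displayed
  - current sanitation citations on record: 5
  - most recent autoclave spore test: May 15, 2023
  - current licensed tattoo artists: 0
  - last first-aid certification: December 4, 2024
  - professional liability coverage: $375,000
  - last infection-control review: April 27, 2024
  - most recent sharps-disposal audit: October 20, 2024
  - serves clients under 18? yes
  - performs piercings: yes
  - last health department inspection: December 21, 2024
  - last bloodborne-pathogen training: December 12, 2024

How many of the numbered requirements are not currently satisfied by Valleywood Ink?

1. health department inspection 57 days ago vs limit 45 → not met
2. licensed tattoo artists 0 < 4 → not met
3. bloodborne-pathogen training 66 days ago vs limit 60 → not met
4. infection-control review 295 days ago vs limit 365 → met
5. professional liability coverage $375,000 < $450,000 → not met
6. first-aid certification 74 days ago vs limit 120 → met
7. condition 'performs piercings' holds; aftercare instruction sheet absent → not met
8. autoclave spore test 643 days ago vs limit 540 → not met
9. sharps-disposal audit 119 days ago vs limit 90 → not met
10. condition 'serves clients under 18' holds; sanitation citations on record 5 > 3 → not met
Not met: 8 of 10

8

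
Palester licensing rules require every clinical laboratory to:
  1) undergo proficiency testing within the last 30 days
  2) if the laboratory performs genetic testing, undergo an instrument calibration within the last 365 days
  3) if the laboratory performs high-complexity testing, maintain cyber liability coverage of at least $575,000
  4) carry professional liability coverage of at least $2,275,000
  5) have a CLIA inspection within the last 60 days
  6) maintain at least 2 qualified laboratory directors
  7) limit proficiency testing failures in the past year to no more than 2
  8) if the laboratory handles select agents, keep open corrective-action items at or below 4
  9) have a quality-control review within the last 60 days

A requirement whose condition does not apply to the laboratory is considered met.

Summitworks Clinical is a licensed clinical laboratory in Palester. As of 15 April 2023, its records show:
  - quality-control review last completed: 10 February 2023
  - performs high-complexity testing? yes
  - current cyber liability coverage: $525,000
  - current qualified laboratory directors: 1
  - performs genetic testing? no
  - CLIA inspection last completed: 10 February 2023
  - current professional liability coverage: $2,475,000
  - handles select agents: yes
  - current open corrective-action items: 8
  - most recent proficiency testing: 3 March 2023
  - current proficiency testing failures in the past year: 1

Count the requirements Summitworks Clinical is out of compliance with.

6

1. proficiency testing 43 days ago vs limit 30 → not met
2. condition 'performs genetic testing' does not hold → requirement n/a → met
3. condition 'performs high-complexity testing' holds; cyber liability coverage $525,000 < $575,000 → not met
4. professional liability coverage $2,475,000 ≥ $2,275,000 → met
5. CLIA inspection 64 days ago vs limit 60 → not met
6. qualified laboratory directors 1 < 2 → not met
7. proficiency testing failures in the past year 1 ≤ 2 → met
8. condition 'handles select agents' holds; open corrective-action items 8 > 4 → not met
9. quality-control review 64 days ago vs limit 60 → not met
Not met: 6 of 9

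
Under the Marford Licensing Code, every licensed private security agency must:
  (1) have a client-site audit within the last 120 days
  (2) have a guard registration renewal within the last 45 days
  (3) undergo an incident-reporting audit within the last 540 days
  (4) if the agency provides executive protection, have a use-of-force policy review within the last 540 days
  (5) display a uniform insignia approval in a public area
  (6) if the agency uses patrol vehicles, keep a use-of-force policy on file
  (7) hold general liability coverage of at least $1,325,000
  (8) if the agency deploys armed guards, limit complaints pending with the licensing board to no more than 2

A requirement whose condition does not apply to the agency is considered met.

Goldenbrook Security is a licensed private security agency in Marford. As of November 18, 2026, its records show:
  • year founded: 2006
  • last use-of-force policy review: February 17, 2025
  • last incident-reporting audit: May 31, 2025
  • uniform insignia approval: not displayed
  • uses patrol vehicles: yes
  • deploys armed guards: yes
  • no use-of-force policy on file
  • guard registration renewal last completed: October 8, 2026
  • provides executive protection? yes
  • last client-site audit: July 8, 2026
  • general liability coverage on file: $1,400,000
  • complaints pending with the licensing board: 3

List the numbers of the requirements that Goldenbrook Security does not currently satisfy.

1. client-site audit 133 days ago vs limit 120 → not met
2. guard registration renewal 41 days ago vs limit 45 → met
3. incident-reporting audit 536 days ago vs limit 540 → met
4. condition 'provides executive protection' holds; use-of-force policy review 639 days ago vs limit 540 → not met
5. uniform insignia approval absent → not met
6. condition 'uses patrol vehicles' holds; use-of-force policy absent → not met
7. general liability coverage $1,400,000 ≥ $1,325,000 → met
8. condition 'deploys armed guards' holds; complaints pending with the licensing board 3 > 2 → not met
Not met: 1, 4, 5, 6, 8

1, 4, 5, 6, 8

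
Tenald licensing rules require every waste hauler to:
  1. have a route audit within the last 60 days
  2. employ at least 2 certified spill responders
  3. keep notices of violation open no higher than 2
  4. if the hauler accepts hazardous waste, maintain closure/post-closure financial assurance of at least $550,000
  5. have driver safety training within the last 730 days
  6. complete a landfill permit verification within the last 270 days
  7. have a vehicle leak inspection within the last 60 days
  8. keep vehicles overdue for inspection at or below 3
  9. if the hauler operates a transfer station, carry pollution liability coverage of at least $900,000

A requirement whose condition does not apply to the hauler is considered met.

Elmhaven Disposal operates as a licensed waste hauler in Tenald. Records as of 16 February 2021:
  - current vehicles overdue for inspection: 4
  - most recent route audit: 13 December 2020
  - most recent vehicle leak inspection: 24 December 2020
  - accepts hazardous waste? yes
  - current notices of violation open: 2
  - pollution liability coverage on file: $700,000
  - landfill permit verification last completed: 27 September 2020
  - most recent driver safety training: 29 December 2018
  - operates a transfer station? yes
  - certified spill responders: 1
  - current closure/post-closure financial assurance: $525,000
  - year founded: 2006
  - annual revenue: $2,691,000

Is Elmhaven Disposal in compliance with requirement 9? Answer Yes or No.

9. condition 'operates a transfer station' holds; pollution liability coverage $700,000 < $900,000 → not met

No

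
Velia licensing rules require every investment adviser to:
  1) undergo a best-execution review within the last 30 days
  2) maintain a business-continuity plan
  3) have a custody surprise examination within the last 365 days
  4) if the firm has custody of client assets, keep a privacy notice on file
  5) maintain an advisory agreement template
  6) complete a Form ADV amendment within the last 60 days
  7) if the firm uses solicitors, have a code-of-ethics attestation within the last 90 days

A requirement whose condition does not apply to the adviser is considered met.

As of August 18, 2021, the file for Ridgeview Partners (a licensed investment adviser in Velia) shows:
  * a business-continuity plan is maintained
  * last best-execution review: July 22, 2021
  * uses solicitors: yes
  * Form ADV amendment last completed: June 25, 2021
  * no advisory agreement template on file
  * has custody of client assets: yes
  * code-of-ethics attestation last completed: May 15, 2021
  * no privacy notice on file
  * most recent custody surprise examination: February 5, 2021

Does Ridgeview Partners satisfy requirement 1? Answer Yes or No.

Yes

1. best-execution review 27 days ago vs limit 30 → met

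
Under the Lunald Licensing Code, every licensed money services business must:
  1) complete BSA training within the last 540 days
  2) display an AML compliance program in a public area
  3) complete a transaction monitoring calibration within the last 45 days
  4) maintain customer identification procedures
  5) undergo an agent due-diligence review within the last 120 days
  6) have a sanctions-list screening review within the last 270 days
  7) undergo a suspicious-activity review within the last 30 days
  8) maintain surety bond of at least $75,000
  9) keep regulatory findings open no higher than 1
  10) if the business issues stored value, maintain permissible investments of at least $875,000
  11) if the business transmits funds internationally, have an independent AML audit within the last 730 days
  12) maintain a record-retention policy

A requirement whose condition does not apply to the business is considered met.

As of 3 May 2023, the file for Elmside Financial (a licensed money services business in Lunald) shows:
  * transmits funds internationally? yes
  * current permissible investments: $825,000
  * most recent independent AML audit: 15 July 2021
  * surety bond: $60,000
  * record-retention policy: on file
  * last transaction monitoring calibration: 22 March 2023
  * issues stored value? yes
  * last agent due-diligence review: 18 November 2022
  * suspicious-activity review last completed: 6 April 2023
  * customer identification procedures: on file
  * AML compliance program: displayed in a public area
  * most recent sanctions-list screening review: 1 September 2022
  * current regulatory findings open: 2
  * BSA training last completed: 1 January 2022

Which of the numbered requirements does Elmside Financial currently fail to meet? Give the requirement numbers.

1. BSA training 487 days ago vs limit 540 → met
2. AML compliance program present → met
3. transaction monitoring calibration 42 days ago vs limit 45 → met
4. customer identification procedures present → met
5. agent due-diligence review 166 days ago vs limit 120 → not met
6. sanctions-list screening review 244 days ago vs limit 270 → met
7. suspicious-activity review 27 days ago vs limit 30 → met
8. surety bond $60,000 < $75,000 → not met
9. regulatory findings open 2 > 1 → not met
10. condition 'issues stored value' holds; permissible investments $825,000 < $875,000 → not met
11. condition 'transmits funds internationally' holds; independent AML audit 657 days ago vs limit 730 → met
12. record-retention policy present → met
Not met: 5, 8, 9, 10

5, 8, 9, 10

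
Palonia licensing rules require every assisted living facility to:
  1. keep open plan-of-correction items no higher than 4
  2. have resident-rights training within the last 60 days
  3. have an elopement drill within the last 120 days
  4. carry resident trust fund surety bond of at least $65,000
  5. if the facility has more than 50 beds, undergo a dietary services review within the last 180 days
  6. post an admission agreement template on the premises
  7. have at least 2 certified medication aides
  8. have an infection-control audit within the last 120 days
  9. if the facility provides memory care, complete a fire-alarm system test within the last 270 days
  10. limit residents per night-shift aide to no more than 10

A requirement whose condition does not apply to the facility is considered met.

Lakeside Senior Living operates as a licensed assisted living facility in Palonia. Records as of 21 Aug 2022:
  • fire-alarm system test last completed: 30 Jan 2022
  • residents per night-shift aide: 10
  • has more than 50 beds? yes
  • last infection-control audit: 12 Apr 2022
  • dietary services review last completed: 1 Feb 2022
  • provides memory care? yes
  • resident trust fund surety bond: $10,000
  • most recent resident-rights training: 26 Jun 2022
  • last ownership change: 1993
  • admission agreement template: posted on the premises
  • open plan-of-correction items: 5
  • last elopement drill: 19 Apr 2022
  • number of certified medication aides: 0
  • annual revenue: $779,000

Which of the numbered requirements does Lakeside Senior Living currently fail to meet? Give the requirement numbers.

1. open plan-of-correction items 5 > 4 → not met
2. resident-rights training 56 days ago vs limit 60 → met
3. elopement drill 124 days ago vs limit 120 → not met
4. resident trust fund surety bond $10,000 < $65,000 → not met
5. condition 'has more than 50 beds' holds; dietary services review 201 days ago vs limit 180 → not met
6. admission agreement template present → met
7. certified medication aides 0 < 2 → not met
8. infection-control audit 131 days ago vs limit 120 → not met
9. condition 'provides memory care' holds; fire-alarm system test 203 days ago vs limit 270 → met
10. residents per night-shift aide 10 ≤ 10 → met
Not met: 1, 3, 4, 5, 7, 8

1, 3, 4, 5, 7, 8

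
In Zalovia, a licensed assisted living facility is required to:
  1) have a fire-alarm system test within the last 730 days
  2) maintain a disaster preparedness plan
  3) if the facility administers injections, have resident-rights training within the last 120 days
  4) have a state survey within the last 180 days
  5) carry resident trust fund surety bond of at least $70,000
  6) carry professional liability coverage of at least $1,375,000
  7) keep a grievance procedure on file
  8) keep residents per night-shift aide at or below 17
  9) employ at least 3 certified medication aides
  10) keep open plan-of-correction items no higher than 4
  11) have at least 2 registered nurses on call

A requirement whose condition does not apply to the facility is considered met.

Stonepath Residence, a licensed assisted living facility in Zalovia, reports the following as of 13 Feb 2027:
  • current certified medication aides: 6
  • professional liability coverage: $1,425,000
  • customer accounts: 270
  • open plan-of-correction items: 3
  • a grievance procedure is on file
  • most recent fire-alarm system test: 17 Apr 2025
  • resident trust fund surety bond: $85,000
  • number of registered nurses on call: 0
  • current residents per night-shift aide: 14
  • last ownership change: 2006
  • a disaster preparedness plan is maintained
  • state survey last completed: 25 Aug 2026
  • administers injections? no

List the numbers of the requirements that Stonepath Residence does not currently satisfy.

11

1. fire-alarm system test 667 days ago vs limit 730 → met
2. disaster preparedness plan present → met
3. condition 'administers injections' does not hold → requirement n/a → met
4. state survey 172 days ago vs limit 180 → met
5. resident trust fund surety bond $85,000 ≥ $70,000 → met
6. professional liability coverage $1,425,000 ≥ $1,375,000 → met
7. grievance procedure present → met
8. residents per night-shift aide 14 ≤ 17 → met
9. certified medication aides 6 ≥ 3 → met
10. open plan-of-correction items 3 ≤ 4 → met
11. registered nurses on call 0 < 2 → not met
Not met: 11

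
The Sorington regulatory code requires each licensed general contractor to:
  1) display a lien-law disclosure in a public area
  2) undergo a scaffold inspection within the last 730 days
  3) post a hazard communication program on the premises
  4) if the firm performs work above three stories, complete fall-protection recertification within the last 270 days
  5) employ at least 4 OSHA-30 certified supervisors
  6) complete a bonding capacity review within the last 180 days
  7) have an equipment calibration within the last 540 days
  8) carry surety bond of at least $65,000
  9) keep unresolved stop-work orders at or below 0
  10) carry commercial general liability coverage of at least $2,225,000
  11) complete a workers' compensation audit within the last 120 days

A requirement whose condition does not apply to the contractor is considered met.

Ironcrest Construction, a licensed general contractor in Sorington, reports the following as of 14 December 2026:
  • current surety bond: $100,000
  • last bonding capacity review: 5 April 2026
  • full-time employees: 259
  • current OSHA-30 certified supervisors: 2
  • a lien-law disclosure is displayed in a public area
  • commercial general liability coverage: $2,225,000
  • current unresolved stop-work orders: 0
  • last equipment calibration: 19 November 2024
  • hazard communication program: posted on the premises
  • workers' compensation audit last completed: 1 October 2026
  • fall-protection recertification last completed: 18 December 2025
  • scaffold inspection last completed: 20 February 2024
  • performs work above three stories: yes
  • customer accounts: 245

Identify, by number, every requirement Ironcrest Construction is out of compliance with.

1. lien-law disclosure present → met
2. scaffold inspection 1028 days ago vs limit 730 → not met
3. hazard communication program present → met
4. condition 'performs work above three stories' holds; fall-protection recertification 361 days ago vs limit 270 → not met
5. OSHA-30 certified supervisors 2 < 4 → not met
6. bonding capacity review 253 days ago vs limit 180 → not met
7. equipment calibration 755 days ago vs limit 540 → not met
8. surety bond $100,000 ≥ $65,000 → met
9. unresolved stop-work orders 0 ≤ 0 → met
10. commercial general liability coverage $2,225,000 ≥ $2,225,000 → met
11. workers' compensation audit 74 days ago vs limit 120 → met
Not met: 2, 4, 5, 6, 7

2, 4, 5, 6, 7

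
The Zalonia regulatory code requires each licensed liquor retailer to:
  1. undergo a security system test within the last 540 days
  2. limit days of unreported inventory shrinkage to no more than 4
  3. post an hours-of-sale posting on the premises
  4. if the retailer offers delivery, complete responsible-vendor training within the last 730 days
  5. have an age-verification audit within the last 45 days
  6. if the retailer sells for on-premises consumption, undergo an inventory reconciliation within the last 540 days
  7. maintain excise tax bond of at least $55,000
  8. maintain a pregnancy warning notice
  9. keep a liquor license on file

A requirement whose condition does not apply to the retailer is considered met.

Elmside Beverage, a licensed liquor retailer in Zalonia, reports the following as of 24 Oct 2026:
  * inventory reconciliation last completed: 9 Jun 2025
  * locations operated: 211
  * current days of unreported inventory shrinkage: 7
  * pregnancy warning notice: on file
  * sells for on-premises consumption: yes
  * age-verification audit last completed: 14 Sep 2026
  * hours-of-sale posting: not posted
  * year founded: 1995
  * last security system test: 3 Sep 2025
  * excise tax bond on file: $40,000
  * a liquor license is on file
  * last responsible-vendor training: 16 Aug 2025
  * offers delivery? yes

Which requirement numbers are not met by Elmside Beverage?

1. security system test 416 days ago vs limit 540 → met
2. days of unreported inventory shrinkage 7 > 4 → not met
3. hours-of-sale posting absent → not met
4. condition 'offers delivery' holds; responsible-vendor training 434 days ago vs limit 730 → met
5. age-verification audit 40 days ago vs limit 45 → met
6. condition 'sells for on-premises consumption' holds; inventory reconciliation 502 days ago vs limit 540 → met
7. excise tax bond $40,000 < $55,000 → not met
8. pregnancy warning notice present → met
9. liquor license present → met
Not met: 2, 3, 7

2, 3, 7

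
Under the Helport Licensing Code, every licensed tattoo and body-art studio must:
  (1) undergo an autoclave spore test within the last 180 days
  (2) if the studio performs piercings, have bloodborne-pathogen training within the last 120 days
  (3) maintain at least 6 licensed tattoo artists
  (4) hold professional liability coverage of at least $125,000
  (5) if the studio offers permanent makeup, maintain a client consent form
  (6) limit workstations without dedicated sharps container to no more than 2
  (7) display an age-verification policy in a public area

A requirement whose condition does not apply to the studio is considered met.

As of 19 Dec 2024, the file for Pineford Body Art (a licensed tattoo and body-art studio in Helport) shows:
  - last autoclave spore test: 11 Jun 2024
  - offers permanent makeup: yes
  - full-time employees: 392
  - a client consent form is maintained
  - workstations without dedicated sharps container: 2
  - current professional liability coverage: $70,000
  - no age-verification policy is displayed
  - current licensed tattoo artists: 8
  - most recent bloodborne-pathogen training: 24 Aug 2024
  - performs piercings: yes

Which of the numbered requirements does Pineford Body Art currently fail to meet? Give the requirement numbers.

1. autoclave spore test 191 days ago vs limit 180 → not met
2. condition 'performs piercings' holds; bloodborne-pathogen training 117 days ago vs limit 120 → met
3. licensed tattoo artists 8 ≥ 6 → met
4. professional liability coverage $70,000 < $125,000 → not met
5. condition 'offers permanent makeup' holds; client consent form present → met
6. workstations without dedicated sharps container 2 ≤ 2 → met
7. age-verification policy absent → not met
Not met: 1, 4, 7

1, 4, 7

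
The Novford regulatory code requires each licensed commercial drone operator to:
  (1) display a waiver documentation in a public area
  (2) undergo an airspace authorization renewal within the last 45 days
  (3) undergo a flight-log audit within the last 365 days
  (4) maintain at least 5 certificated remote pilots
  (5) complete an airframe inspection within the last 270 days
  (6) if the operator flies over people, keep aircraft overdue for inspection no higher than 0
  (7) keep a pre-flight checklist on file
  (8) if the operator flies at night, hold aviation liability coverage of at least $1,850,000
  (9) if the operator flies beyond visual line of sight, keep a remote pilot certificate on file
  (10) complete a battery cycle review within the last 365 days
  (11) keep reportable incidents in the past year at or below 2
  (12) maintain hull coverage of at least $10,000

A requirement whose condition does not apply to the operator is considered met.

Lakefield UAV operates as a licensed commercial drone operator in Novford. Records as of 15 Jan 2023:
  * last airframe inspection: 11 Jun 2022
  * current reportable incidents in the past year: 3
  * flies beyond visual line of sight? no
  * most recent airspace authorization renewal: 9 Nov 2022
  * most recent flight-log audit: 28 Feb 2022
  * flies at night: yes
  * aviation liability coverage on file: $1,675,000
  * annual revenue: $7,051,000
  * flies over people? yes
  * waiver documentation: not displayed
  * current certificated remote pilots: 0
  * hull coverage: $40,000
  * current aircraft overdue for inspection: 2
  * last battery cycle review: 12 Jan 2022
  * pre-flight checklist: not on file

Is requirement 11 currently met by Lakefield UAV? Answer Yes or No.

No

11. reportable incidents in the past year 3 > 2 → not met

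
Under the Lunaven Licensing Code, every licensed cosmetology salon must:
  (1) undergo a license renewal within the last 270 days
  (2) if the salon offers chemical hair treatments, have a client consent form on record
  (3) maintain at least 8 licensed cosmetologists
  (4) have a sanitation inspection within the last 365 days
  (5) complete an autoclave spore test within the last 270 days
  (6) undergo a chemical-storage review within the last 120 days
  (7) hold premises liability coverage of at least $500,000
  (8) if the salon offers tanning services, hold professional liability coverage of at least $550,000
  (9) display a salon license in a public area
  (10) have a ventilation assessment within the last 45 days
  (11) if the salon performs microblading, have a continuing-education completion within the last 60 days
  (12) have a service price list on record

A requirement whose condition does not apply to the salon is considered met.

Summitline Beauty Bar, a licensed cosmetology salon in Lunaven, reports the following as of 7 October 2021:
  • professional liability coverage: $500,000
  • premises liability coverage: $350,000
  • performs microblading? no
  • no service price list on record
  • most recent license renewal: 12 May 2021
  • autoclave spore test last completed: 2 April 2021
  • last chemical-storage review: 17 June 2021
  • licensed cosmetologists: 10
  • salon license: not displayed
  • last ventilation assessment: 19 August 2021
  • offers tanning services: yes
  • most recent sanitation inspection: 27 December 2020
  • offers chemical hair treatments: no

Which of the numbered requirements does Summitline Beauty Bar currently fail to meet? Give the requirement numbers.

7, 8, 9, 10, 12

1. license renewal 148 days ago vs limit 270 → met
2. condition 'offers chemical hair treatments' does not hold → requirement n/a → met
3. licensed cosmetologists 10 ≥ 8 → met
4. sanitation inspection 284 days ago vs limit 365 → met
5. autoclave spore test 188 days ago vs limit 270 → met
6. chemical-storage review 112 days ago vs limit 120 → met
7. premises liability coverage $350,000 < $500,000 → not met
8. condition 'offers tanning services' holds; professional liability coverage $500,000 < $550,000 → not met
9. salon license absent → not met
10. ventilation assessment 49 days ago vs limit 45 → not met
11. condition 'performs microblading' does not hold → requirement n/a → met
12. service price list absent → not met
Not met: 7, 8, 9, 10, 12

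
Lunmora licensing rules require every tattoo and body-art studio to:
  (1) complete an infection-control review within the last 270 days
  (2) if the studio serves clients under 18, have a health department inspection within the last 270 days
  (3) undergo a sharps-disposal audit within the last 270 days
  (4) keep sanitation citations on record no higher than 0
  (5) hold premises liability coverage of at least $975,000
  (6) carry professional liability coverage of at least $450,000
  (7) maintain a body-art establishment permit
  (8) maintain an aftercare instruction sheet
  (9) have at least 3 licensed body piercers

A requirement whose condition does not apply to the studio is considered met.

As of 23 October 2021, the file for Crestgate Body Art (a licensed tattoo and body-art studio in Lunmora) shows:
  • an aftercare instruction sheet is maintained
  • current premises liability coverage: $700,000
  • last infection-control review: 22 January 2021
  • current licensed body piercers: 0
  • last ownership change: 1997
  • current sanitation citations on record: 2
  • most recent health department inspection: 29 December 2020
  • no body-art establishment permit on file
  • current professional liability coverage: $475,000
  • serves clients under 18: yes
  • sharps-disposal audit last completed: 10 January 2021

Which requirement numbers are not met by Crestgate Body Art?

1, 2, 3, 4, 5, 7, 9

1. infection-control review 274 days ago vs limit 270 → not met
2. condition 'serves clients under 18' holds; health department inspection 298 days ago vs limit 270 → not met
3. sharps-disposal audit 286 days ago vs limit 270 → not met
4. sanitation citations on record 2 > 0 → not met
5. premises liability coverage $700,000 < $975,000 → not met
6. professional liability coverage $475,000 ≥ $450,000 → met
7. body-art establishment permit absent → not met
8. aftercare instruction sheet present → met
9. licensed body piercers 0 < 3 → not met
Not met: 1, 2, 3, 4, 5, 7, 9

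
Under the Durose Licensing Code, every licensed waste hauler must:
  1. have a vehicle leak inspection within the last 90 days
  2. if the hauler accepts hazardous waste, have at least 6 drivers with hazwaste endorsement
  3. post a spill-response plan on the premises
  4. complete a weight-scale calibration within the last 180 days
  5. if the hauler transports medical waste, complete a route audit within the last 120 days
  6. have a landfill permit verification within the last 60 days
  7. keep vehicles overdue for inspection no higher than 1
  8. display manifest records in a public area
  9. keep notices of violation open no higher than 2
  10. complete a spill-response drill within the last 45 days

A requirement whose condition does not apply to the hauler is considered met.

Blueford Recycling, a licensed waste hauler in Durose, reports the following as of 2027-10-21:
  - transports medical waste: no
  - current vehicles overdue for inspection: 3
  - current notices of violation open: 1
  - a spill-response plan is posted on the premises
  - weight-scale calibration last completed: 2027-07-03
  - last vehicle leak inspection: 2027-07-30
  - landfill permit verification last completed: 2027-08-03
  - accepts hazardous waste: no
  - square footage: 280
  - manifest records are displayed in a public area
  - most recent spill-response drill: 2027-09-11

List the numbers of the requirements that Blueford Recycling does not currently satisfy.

6, 7

1. vehicle leak inspection 83 days ago vs limit 90 → met
2. condition 'accepts hazardous waste' does not hold → requirement n/a → met
3. spill-response plan present → met
4. weight-scale calibration 110 days ago vs limit 180 → met
5. condition 'transports medical waste' does not hold → requirement n/a → met
6. landfill permit verification 79 days ago vs limit 60 → not met
7. vehicles overdue for inspection 3 > 1 → not met
8. manifest records present → met
9. notices of violation open 1 ≤ 2 → met
10. spill-response drill 40 days ago vs limit 45 → met
Not met: 6, 7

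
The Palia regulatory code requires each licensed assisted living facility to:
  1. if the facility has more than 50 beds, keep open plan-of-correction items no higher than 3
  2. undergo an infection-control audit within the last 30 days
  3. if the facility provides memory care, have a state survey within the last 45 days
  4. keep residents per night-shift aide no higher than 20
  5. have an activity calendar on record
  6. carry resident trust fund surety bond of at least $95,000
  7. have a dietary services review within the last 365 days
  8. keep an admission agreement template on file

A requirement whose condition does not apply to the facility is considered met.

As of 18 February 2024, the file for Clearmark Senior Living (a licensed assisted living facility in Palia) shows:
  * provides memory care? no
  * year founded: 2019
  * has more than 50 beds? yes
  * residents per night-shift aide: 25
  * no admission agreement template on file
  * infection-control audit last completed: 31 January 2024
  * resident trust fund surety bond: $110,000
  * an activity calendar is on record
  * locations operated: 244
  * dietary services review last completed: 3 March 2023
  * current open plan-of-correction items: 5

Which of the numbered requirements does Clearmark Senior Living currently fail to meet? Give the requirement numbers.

1, 4, 8

1. condition 'has more than 50 beds' holds; open plan-of-correction items 5 > 3 → not met
2. infection-control audit 18 days ago vs limit 30 → met
3. condition 'provides memory care' does not hold → requirement n/a → met
4. residents per night-shift aide 25 > 20 → not met
5. activity calendar present → met
6. resident trust fund surety bond $110,000 ≥ $95,000 → met
7. dietary services review 352 days ago vs limit 365 → met
8. admission agreement template absent → not met
Not met: 1, 4, 8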